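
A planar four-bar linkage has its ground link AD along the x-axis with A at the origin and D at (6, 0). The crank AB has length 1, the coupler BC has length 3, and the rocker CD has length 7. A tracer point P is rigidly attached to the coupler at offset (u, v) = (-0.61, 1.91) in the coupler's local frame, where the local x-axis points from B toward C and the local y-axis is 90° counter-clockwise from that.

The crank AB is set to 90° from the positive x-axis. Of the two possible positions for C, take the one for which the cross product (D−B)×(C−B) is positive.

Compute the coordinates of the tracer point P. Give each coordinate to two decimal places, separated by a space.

-1.95 0.55

A=(0,0), D=(6.00,0)
B = A + 1.00·(cos90°, sin90°) = (0.0000, 1.0000)
|BD| = 6.0828
circle(B,3.00) ∩ circle(D,7.00): a=-0.2466, h=2.9898
  candidates: C₊=(0.2483,3.9897) cross=18.187; C₋=(-0.7348,-1.9086) cross=-18.187
  mode + wants cross > 0 → take C=(0.2483,3.9897) (cross=18.187)
ex = (C−B)/|BC| = (0.0828,0.9966); ey = (-0.9966,0.0828)
P = B + -0.61·ex + 1.91·ey = (-1.9539,0.5502)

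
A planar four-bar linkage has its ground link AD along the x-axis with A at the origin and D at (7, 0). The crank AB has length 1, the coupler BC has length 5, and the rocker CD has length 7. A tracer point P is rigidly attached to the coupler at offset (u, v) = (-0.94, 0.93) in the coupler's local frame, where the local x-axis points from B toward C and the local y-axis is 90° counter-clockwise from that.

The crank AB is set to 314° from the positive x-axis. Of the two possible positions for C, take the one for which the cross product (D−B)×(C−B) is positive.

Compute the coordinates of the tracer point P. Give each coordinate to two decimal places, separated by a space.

A=(0,0), D=(7.00,0)
B = A + 1.00·(cos314°, sin314°) = (0.6947, -0.7193)
|BD| = 6.3462
circle(B,5.00) ∩ circle(D,7.00): a=1.2822, h=4.8328
  candidates: C₊=(1.4208,4.2276) cross=30.670; C₋=(2.5164,-5.3756) cross=-30.670
  mode + wants cross > 0 → take C=(1.4208,4.2276) (cross=30.670)
ex = (C−B)/|BC| = (0.1452,0.9894); ey = (-0.9894,0.1452)
P = B + -0.94·ex + 0.93·ey = (-0.3620,-1.5143)

-0.36 -1.51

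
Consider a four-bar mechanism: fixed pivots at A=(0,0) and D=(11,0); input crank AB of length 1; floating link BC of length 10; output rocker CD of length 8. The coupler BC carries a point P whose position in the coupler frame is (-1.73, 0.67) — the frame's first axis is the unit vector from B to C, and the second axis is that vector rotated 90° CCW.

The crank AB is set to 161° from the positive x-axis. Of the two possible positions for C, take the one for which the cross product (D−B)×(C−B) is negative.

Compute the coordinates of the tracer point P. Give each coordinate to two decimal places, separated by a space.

-1.75 2.00

A=(0,0), D=(11.00,0)
B = A + 1.00·(cos161°, sin161°) = (-0.9455, 0.3256)
|BD| = 11.9500
circle(B,10.00) ∩ circle(D,8.00): a=7.4813, h=6.6356
  candidates: C₊=(6.7137,6.7549) cross=79.295; C₋=(6.3522,-6.5114) cross=-79.295
  mode - wants cross < 0 → take C=(6.3522,-6.5114) (cross=-79.295)
ex = (C−B)/|BC| = (0.7298,-0.6837); ey = (0.6837,0.7298)
P = B + -1.73·ex + 0.67·ey = (-1.7499,1.9973)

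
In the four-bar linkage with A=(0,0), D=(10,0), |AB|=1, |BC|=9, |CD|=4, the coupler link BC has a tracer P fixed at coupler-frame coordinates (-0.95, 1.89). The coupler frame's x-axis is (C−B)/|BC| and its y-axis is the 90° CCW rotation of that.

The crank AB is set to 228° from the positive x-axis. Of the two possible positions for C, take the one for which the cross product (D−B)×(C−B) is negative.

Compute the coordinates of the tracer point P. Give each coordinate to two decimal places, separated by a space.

-1.01 1.34

A=(0,0), D=(10.00,0)
B = A + 1.00·(cos228°, sin228°) = (-0.6691, -0.7431)
|BD| = 10.6950
circle(B,9.00) ∩ circle(D,4.00): a=8.3863, h=3.2665
  candidates: C₊=(7.4699,3.0982) cross=34.935; C₋=(7.9239,-3.4190) cross=-34.935
  mode - wants cross < 0 → take C=(7.9239,-3.4190) (cross=-34.935)
ex = (C−B)/|BC| = (0.9548,-0.2973); ey = (0.2973,0.9548)
P = B + -0.95·ex + 1.89·ey = (-1.0142,1.3438)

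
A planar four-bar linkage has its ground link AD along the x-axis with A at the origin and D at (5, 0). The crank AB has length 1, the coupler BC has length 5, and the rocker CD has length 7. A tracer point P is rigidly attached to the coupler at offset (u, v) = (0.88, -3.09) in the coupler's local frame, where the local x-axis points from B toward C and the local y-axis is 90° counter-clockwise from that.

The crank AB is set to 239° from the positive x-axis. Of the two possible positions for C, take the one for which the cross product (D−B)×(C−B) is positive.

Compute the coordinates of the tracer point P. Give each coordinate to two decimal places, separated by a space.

2.55 0.10

A=(0,0), D=(5.00,0)
B = A + 1.00·(cos239°, sin239°) = (-0.5150, -0.8572)
|BD| = 5.5813
circle(B,5.00) ∩ circle(D,7.00): a=0.6406, h=4.9588
  candidates: C₊=(-0.6436,4.1412) cross=27.676; C₋=(0.8795,-5.6588) cross=-27.676
  mode + wants cross > 0 → take C=(-0.6436,4.1412) (cross=27.676)
ex = (C−B)/|BC| = (-0.0257,0.9997); ey = (-0.9997,-0.0257)
P = B + 0.88·ex + -3.09·ey = (2.5513,0.1020)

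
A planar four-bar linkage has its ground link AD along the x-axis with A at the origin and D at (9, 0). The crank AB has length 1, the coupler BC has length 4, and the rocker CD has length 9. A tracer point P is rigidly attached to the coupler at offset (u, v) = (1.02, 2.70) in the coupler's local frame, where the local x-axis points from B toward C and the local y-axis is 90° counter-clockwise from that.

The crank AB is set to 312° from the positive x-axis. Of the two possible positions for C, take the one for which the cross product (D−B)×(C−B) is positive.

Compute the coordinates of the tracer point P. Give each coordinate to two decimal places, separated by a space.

A=(0,0), D=(9.00,0)
B = A + 1.00·(cos312°, sin312°) = (0.6691, -0.7431)
|BD| = 8.3639
circle(B,4.00) ∩ circle(D,9.00): a=0.2963, h=3.9890
  candidates: C₊=(0.6098,3.2564) cross=33.364; C₋=(1.3186,-4.6901) cross=-33.364
  mode + wants cross > 0 → take C=(0.6098,3.2564) (cross=33.364)
ex = (C−B)/|BC| = (-0.0148,0.9999); ey = (-0.9999,-0.0148)
P = B + 1.02·ex + 2.70·ey = (-2.0457,0.2367)

-2.05 0.24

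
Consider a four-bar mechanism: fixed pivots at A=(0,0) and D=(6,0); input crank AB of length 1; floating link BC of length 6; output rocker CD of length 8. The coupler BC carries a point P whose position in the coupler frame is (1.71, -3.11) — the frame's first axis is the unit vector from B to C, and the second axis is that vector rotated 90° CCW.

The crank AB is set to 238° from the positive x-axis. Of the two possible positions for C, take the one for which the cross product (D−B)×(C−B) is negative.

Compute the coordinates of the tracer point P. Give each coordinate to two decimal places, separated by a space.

-2.93 -3.46

A=(0,0), D=(6.00,0)
B = A + 1.00·(cos238°, sin238°) = (-0.5299, -0.8480)
|BD| = 6.5848
circle(B,6.00) ∩ circle(D,8.00): a=1.1663, h=5.8856
  candidates: C₊=(-0.1314,5.1387) cross=38.755; C₋=(1.3846,-6.5344) cross=-38.755
  mode - wants cross < 0 → take C=(1.3846,-6.5344) (cross=-38.755)
ex = (C−B)/|BC| = (0.3191,-0.9477); ey = (0.9477,0.3191)
P = B + 1.71·ex + -3.11·ey = (-2.9317,-3.4610)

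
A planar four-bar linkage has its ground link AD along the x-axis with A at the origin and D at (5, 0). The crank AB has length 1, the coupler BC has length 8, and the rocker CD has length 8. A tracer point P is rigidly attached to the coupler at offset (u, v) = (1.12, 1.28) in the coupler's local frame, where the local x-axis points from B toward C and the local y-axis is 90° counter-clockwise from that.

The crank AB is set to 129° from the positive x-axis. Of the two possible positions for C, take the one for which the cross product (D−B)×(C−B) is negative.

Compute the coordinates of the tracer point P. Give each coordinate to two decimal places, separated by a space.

0.87 -0.03

A=(0,0), D=(5.00,0)
B = A + 1.00·(cos129°, sin129°) = (-0.6293, 0.7771)
|BD| = 5.6827
circle(B,8.00) ∩ circle(D,8.00): a=2.8414, h=7.4784
  candidates: C₊=(3.2081,7.7967) cross=42.498; C₋=(1.1626,-7.0196) cross=-42.498
  mode - wants cross < 0 → take C=(1.1626,-7.0196) (cross=-42.498)
ex = (C−B)/|BC| = (0.2240,-0.9746); ey = (0.9746,0.2240)
P = B + 1.12·ex + 1.28·ey = (0.8690,-0.0277)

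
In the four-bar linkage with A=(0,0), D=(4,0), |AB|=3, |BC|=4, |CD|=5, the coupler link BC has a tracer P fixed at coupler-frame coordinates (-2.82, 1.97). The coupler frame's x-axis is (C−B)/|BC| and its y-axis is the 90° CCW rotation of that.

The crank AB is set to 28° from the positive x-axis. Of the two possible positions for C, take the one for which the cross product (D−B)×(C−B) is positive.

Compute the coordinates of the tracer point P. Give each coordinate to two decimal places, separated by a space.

-0.38 -0.22

A=(0,0), D=(4.00,0)
B = A + 3.00·(cos28°, sin28°) = (2.6488, 1.4084)
|BD| = 1.9517
circle(B,4.00) ∩ circle(D,5.00): a=-1.3298, h=3.7725
  candidates: C₊=(4.4506,4.9797) cross=7.363; C₋=(-0.9941,-0.2436) cross=-7.363
  mode + wants cross > 0 → take C=(4.4506,4.9797) (cross=7.363)
ex = (C−B)/|BC| = (0.4504,0.8928); ey = (-0.8928,0.4504)
P = B + -2.82·ex + 1.97·ey = (-0.3802,-0.2220)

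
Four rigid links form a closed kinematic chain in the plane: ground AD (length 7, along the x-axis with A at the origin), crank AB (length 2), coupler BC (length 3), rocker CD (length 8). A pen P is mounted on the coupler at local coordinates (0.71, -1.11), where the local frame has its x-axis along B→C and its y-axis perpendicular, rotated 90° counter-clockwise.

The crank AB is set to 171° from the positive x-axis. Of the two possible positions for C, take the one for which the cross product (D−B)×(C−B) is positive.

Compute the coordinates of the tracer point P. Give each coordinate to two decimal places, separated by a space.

A=(0,0), D=(7.00,0)
B = A + 2.00·(cos171°, sin171°) = (-1.9754, 0.3129)
|BD| = 8.9808
circle(B,3.00) ∩ circle(D,8.00): a=1.4283, h=2.6382
  candidates: C₊=(-0.4560,2.8997) cross=23.693; C₋=(-0.6398,-2.3734) cross=-23.693
  mode + wants cross > 0 → take C=(-0.4560,2.8997) (cross=23.693)
ex = (C−B)/|BC| = (0.5065,0.8623); ey = (-0.8623,0.5065)
P = B + 0.71·ex + -1.11·ey = (-0.6587,0.3629)

-0.66 0.36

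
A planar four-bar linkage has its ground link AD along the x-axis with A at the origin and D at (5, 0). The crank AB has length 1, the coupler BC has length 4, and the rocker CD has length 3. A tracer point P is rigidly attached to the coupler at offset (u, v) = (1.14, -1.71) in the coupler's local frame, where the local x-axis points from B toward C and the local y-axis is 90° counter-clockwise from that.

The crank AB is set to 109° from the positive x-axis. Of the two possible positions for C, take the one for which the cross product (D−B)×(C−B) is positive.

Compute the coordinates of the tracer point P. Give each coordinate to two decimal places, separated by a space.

1.39 -0.18

A=(0,0), D=(5.00,0)
B = A + 1.00·(cos109°, sin109°) = (-0.3256, 0.9455)
|BD| = 5.4089
circle(B,4.00) ∩ circle(D,3.00): a=3.3515, h=2.1834
  candidates: C₊=(3.3560,2.5095) cross=11.810; C₋=(2.5927,-1.7902) cross=-11.810
  mode + wants cross > 0 → take C=(3.3560,2.5095) (cross=11.810)
ex = (C−B)/|BC| = (0.9204,0.3910); ey = (-0.3910,0.9204)
P = B + 1.14·ex + -1.71·ey = (1.3923,-0.1826)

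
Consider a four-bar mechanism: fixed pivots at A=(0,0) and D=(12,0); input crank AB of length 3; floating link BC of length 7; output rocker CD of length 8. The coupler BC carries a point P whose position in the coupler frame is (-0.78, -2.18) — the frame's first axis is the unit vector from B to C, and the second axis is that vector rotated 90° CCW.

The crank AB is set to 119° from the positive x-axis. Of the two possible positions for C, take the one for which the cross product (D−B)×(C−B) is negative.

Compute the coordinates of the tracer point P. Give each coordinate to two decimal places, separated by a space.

-3.38 1.34

A=(0,0), D=(12.00,0)
B = A + 3.00·(cos119°, sin119°) = (-1.4544, 2.6239)
|BD| = 13.7079
circle(B,7.00) ∩ circle(D,8.00): a=6.3068, h=3.0371
  candidates: C₊=(5.3171,4.3976) cross=41.632; C₋=(4.1544,-1.5643) cross=-41.632
  mode - wants cross < 0 → take C=(4.1544,-1.5643) (cross=-41.632)
ex = (C−B)/|BC| = (0.8013,-0.5983); ey = (0.5983,0.8013)
P = B + -0.78·ex + -2.18·ey = (-3.3837,1.3438)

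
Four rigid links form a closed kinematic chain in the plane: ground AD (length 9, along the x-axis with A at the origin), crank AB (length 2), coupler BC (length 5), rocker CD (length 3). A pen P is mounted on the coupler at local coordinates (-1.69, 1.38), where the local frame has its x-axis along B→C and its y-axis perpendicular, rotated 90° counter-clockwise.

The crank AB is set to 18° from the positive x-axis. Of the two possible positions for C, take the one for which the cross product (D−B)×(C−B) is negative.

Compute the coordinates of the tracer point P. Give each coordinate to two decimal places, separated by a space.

0.97 2.59

A=(0,0), D=(9.00,0)
B = A + 2.00·(cos18°, sin18°) = (1.9021, 0.6180)
|BD| = 7.1247
circle(B,5.00) ∩ circle(D,3.00): a=4.6852, h=1.7461
  candidates: C₊=(6.7211,1.9511) cross=12.440; C₋=(6.4182,-1.5279) cross=-12.440
  mode - wants cross < 0 → take C=(6.4182,-1.5279) (cross=-12.440)
ex = (C−B)/|BC| = (0.9032,-0.4292); ey = (0.4292,0.9032)
P = B + -1.69·ex + 1.38·ey = (0.9679,2.5898)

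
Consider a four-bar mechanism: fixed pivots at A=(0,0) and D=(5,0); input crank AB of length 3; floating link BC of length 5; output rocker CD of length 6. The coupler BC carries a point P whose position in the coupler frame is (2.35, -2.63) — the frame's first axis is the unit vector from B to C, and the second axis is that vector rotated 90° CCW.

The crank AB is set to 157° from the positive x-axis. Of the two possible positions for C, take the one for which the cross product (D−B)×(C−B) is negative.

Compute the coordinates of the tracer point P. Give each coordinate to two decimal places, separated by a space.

-3.77 -2.21

A=(0,0), D=(5.00,0)
B = A + 3.00·(cos157°, sin157°) = (-2.7615, 1.1722)
|BD| = 7.8495
circle(B,5.00) ∩ circle(D,6.00): a=3.2241, h=3.8217
  candidates: C₊=(0.9971,4.4696) cross=29.998; C₋=(-0.1443,-3.0881) cross=-29.998
  mode - wants cross < 0 → take C=(-0.1443,-3.0881) (cross=-29.998)
ex = (C−B)/|BC| = (0.5234,-0.8521); ey = (0.8521,0.5234)
P = B + 2.35·ex + -2.63·ey = (-3.7723,-2.2068)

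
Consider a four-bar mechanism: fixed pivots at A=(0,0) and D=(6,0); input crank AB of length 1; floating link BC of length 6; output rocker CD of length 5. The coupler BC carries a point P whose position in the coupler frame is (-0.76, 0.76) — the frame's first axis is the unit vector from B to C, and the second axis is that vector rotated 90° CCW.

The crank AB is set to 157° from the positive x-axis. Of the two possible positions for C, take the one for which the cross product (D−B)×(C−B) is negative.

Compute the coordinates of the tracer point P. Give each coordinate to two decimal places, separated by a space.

A=(0,0), D=(6.00,0)
B = A + 1.00·(cos157°, sin157°) = (-0.9205, 0.3907)
|BD| = 6.9315
circle(B,6.00) ∩ circle(D,5.00): a=4.2592, h=4.2260
  candidates: C₊=(3.5702,4.3699) cross=29.292; C₋=(3.0937,-4.0686) cross=-29.292
  mode - wants cross < 0 → take C=(3.0937,-4.0686) (cross=-29.292)
ex = (C−B)/|BC| = (0.6690,-0.7432); ey = (0.7432,0.6690)
P = B + -0.76·ex + 0.76·ey = (-0.8641,1.4641)

-0.86 1.46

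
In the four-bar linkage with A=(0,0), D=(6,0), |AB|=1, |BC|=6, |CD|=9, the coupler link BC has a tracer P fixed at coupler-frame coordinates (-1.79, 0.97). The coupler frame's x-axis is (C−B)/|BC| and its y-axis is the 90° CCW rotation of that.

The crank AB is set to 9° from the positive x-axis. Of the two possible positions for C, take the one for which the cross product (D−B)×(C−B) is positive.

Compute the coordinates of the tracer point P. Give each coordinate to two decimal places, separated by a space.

A=(0,0), D=(6.00,0)
B = A + 1.00·(cos9°, sin9°) = (0.9877, 0.1564)
|BD| = 5.0148
circle(B,6.00) ∩ circle(D,9.00): a=-1.9794, h=5.6641
  candidates: C₊=(-0.8140,5.8795) cross=28.404; C₋=(-1.1674,-5.4432) cross=-28.404
  mode + wants cross > 0 → take C=(-0.8140,5.8795) (cross=28.404)
ex = (C−B)/|BC| = (-0.3003,0.9538); ey = (-0.9538,-0.3003)
P = B + -1.79·ex + 0.97·ey = (0.6000,-1.8422)

0.60 -1.84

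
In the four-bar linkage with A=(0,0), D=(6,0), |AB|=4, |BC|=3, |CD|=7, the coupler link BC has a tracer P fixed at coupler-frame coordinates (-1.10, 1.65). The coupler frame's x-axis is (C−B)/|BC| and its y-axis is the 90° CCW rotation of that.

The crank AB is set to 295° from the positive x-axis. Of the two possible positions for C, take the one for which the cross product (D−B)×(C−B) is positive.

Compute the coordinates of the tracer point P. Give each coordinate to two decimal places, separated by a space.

A=(0,0), D=(6.00,0)
B = A + 4.00·(cos295°, sin295°) = (1.6905, -3.6252)
|BD| = 5.6315
circle(B,3.00) ∩ circle(D,7.00): a=-0.7356, h=2.9084
  candidates: C₊=(-0.7447,-1.8731) cross=16.379; C₋=(2.9998,-6.3244) cross=-16.379
  mode + wants cross > 0 → take C=(-0.7447,-1.8731) (cross=16.379)
ex = (C−B)/|BC| = (-0.8117,0.5840); ey = (-0.5840,-0.8117)
P = B + -1.10·ex + 1.65·ey = (1.6197,-5.6070)

1.62 -5.61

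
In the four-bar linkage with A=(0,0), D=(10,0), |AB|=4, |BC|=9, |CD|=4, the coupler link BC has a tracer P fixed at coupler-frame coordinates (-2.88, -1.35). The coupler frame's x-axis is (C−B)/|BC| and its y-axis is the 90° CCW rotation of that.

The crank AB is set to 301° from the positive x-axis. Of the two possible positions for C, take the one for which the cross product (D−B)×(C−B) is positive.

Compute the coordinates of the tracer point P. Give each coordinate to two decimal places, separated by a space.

A=(0,0), D=(10.00,0)
B = A + 4.00·(cos301°, sin301°) = (2.0602, -3.4287)
|BD| = 8.6485
circle(B,9.00) ∩ circle(D,4.00): a=8.0821, h=3.9597
  candidates: C₊=(7.9102,3.4107) cross=34.246; C₋=(11.0498,-3.8598) cross=-34.246
  mode + wants cross > 0 → take C=(7.9102,3.4107) (cross=34.246)
ex = (C−B)/|BC| = (0.6500,0.7599); ey = (-0.7599,0.6500)
P = B + -2.88·ex + -1.35·ey = (1.2140,-6.4948)

1.21 -6.49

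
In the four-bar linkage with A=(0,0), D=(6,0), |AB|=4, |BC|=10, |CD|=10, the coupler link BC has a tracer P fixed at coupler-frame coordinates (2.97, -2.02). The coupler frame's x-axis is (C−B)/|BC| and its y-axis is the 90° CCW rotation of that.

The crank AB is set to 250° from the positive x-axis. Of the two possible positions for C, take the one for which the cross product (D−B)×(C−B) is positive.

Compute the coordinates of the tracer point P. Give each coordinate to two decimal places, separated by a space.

0.52 -0.70

A=(0,0), D=(6.00,0)
B = A + 4.00·(cos250°, sin250°) = (-1.3681, -3.7588)
|BD| = 8.2715
circle(B,10.00) ∩ circle(D,10.00): a=4.1357, h=9.1047
  candidates: C₊=(-1.8215,6.2309) cross=75.309; C₋=(6.4534,-9.9897) cross=-75.309
  mode + wants cross > 0 → take C=(-1.8215,6.2309) (cross=75.309)
ex = (C−B)/|BC| = (-0.0453,0.9990); ey = (-0.9990,-0.0453)
P = B + 2.97·ex + -2.02·ey = (0.5152,-0.7002)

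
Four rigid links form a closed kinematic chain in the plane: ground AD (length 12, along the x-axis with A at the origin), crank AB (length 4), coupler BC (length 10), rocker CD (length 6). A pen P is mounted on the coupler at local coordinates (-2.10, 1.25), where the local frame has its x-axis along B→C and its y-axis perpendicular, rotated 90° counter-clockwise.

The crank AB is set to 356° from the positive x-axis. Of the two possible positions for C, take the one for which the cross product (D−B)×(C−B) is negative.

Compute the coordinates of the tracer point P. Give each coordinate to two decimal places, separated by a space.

2.98 1.95

A=(0,0), D=(12.00,0)
B = A + 4.00·(cos356°, sin356°) = (3.9903, -0.2790)
|BD| = 8.0146
circle(B,10.00) ∩ circle(D,6.00): a=8.0000, h=6.0000
  candidates: C₊=(11.7765,5.9958) cross=48.087; C₋=(12.1943,-5.9969) cross=-48.087
  mode - wants cross < 0 → take C=(12.1943,-5.9969) (cross=-48.087)
ex = (C−B)/|BC| = (0.8204,-0.5718); ey = (0.5718,0.8204)
P = B + -2.10·ex + 1.25·ey = (2.9821,1.9472)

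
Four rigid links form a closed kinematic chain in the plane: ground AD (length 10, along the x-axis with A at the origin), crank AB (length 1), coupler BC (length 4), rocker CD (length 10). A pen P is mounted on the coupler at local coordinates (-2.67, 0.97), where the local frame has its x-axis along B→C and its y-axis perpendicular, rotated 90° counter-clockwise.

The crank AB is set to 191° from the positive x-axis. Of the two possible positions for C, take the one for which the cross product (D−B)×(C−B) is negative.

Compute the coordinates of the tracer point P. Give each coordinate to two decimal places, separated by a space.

A=(0,0), D=(10.00,0)
B = A + 1.00·(cos191°, sin191°) = (-0.9816, -0.1908)
|BD| = 10.9833
circle(B,4.00) ∩ circle(D,10.00): a=1.6676, h=3.6358
  candidates: C₊=(0.6226,3.4734) cross=39.933; C₋=(0.7489,-3.7971) cross=-39.933
  mode - wants cross < 0 → take C=(0.7489,-3.7971) (cross=-39.933)
ex = (C−B)/|BC| = (0.4326,-0.9016); ey = (0.9016,0.4326)
P = B + -2.67·ex + 0.97·ey = (-1.2623,2.6360)

-1.26 2.64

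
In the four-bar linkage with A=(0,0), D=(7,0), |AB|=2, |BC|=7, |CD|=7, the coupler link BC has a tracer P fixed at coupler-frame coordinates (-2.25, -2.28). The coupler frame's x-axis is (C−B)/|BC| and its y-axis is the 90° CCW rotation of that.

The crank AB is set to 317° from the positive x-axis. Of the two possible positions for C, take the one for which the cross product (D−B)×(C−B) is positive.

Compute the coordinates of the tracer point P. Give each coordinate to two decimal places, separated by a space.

3.31 -3.98

A=(0,0), D=(7.00,0)
B = A + 2.00·(cos317°, sin317°) = (1.4627, -1.3640)
|BD| = 5.7028
circle(B,7.00) ∩ circle(D,7.00): a=2.8514, h=6.3929
  candidates: C₊=(2.7023,5.5254) cross=36.458; C₋=(5.7604,-6.8894) cross=-36.458
  mode + wants cross > 0 → take C=(2.7023,5.5254) (cross=36.458)
ex = (C−B)/|BC| = (0.1771,0.9842); ey = (-0.9842,0.1771)
P = B + -2.25·ex + -2.28·ey = (3.3082,-3.9822)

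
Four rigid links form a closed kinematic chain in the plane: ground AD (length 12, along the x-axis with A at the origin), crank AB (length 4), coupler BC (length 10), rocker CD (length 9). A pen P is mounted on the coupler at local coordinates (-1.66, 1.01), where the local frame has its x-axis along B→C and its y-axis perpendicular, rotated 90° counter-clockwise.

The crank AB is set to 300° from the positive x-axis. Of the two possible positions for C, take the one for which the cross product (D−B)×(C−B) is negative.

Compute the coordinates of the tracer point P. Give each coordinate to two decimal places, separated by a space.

1.15 -1.72

A=(0,0), D=(12.00,0)
B = A + 4.00·(cos300°, sin300°) = (2.0000, -3.4641)
|BD| = 10.5830
circle(B,10.00) ∩ circle(D,9.00): a=6.1892, h=7.8546
  candidates: C₊=(5.2772,5.9836) cross=83.125; C₋=(10.4192,-8.8601) cross=-83.125
  mode - wants cross < 0 → take C=(10.4192,-8.8601) (cross=-83.125)
ex = (C−B)/|BC| = (0.8419,-0.5396); ey = (0.5396,0.8419)
P = B + -1.66·ex + 1.01·ey = (1.1474,-1.7180)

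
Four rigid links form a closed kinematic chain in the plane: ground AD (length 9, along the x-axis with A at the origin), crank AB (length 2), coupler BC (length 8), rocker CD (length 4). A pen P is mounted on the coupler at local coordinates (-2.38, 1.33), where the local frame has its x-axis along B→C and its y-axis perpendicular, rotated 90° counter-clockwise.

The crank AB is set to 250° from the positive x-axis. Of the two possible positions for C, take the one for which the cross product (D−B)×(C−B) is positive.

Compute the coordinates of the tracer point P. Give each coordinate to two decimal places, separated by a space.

A=(0,0), D=(9.00,0)
B = A + 2.00·(cos250°, sin250°) = (-0.6840, -1.8794)
|BD| = 9.8647
circle(B,8.00) ∩ circle(D,4.00): a=7.3653, h=3.1229
  candidates: C₊=(5.9514,2.5896) cross=30.807; C₋=(7.1413,-3.5419) cross=-30.807
  mode + wants cross > 0 → take C=(5.9514,2.5896) (cross=30.807)
ex = (C−B)/|BC| = (0.8294,0.5586); ey = (-0.5586,0.8294)
P = B + -2.38·ex + 1.33·ey = (-3.4010,-2.1058)

-3.40 -2.11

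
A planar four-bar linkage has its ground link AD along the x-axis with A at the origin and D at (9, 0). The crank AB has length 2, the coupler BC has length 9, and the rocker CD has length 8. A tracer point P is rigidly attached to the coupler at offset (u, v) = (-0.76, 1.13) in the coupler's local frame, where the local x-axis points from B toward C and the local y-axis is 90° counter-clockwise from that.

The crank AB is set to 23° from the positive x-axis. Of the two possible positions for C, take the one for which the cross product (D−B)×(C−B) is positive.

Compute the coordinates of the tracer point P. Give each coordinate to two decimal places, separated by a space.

A=(0,0), D=(9.00,0)
B = A + 2.00·(cos23°, sin23°) = (1.8410, 0.7815)
|BD| = 7.2015
circle(B,9.00) ∩ circle(D,8.00): a=4.7811, h=7.6251
  candidates: C₊=(7.4213,7.8427) cross=54.912; C₋=(5.7664,-7.3174) cross=-54.912
  mode + wants cross > 0 → take C=(7.4213,7.8427) (cross=54.912)
ex = (C−B)/|BC| = (0.6200,0.7846); ey = (-0.7846,0.6200)
P = B + -0.76·ex + 1.13·ey = (0.4832,0.8858)

0.48 0.89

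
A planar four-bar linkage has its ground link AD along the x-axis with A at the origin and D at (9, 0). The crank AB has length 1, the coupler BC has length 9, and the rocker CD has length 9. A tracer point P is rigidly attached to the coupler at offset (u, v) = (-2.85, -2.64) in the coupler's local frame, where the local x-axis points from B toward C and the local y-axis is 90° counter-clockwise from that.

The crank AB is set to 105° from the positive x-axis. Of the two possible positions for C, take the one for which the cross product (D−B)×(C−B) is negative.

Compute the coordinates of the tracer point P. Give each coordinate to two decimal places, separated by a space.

-3.86 2.42

A=(0,0), D=(9.00,0)
B = A + 1.00·(cos105°, sin105°) = (-0.2588, 0.9659)
|BD| = 9.3091
circle(B,9.00) ∩ circle(D,9.00): a=4.6545, h=7.7029
  candidates: C₊=(5.1699,8.1443) cross=71.707; C₋=(3.5713,-7.1784) cross=-71.707
  mode - wants cross < 0 → take C=(3.5713,-7.1784) (cross=-71.707)
ex = (C−B)/|BC| = (0.4256,-0.9049); ey = (0.9049,0.4256)
P = B + -2.85·ex + -2.64·ey = (-3.8607,2.4215)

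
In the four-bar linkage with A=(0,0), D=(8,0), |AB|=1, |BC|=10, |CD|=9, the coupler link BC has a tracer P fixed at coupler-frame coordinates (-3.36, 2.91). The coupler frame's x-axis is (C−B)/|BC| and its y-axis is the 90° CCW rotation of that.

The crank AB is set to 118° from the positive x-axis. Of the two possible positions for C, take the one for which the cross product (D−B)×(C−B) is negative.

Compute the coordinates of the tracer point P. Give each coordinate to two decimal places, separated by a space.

0.63 5.19

A=(0,0), D=(8.00,0)
B = A + 1.00·(cos118°, sin118°) = (-0.4695, 0.8829)
|BD| = 8.5154
circle(B,10.00) ∩ circle(D,9.00): a=5.3733, h=8.4337
  candidates: C₊=(5.7494,8.7140) cross=71.816; C₋=(4.0004,-8.0625) cross=-71.816
  mode - wants cross < 0 → take C=(4.0004,-8.0625) (cross=-71.816)
ex = (C−B)/|BC| = (0.4470,-0.8945); ey = (0.8945,0.4470)
P = B + -3.36·ex + 2.91·ey = (0.6318,5.1893)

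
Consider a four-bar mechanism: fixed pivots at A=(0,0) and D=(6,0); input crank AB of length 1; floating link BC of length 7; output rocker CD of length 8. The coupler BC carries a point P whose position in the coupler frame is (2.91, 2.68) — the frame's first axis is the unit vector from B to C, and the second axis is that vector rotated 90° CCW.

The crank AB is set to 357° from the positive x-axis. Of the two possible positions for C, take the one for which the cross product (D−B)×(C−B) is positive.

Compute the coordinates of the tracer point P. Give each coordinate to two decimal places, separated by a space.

A=(0,0), D=(6.00,0)
B = A + 1.00·(cos357°, sin357°) = (0.9986, -0.0523)
|BD| = 5.0016
circle(B,7.00) ∩ circle(D,8.00): a=1.0013, h=6.9280
  candidates: C₊=(1.9274,6.8858) cross=34.651; C₋=(2.0724,-6.9695) cross=-34.651
  mode + wants cross > 0 → take C=(1.9274,6.8858) (cross=34.651)
ex = (C−B)/|BC| = (0.1327,0.9912); ey = (-0.9912,0.1327)
P = B + 2.91·ex + 2.68·ey = (-1.2716,3.1875)

-1.27 3.19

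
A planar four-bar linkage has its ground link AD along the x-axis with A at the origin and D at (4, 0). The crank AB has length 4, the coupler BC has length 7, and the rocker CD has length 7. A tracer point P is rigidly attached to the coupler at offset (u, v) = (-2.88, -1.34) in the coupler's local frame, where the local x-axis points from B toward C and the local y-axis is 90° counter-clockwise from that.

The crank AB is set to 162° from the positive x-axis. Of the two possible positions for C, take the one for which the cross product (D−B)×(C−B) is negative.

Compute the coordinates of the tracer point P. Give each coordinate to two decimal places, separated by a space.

-6.25 3.26

A=(0,0), D=(4.00,0)
B = A + 4.00·(cos162°, sin162°) = (-3.8042, 1.2361)
|BD| = 7.9015
circle(B,7.00) ∩ circle(D,7.00): a=3.9508, h=5.7785
  candidates: C₊=(1.0019,6.3254) cross=45.659; C₋=(-0.8061,-5.0894) cross=-45.659
  mode - wants cross < 0 → take C=(-0.8061,-5.0894) (cross=-45.659)
ex = (C−B)/|BC| = (0.4283,-0.9036); ey = (0.9036,0.4283)
P = B + -2.88·ex + -1.34·ey = (-6.2486,3.2646)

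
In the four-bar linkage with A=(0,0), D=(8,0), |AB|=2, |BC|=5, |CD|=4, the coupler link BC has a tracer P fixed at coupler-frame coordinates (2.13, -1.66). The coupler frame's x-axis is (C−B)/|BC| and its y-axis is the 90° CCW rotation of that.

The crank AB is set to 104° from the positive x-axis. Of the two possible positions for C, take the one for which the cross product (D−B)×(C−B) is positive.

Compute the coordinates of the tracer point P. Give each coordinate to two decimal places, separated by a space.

1.65 0.29

A=(0,0), D=(8.00,0)
B = A + 2.00·(cos104°, sin104°) = (-0.4838, 1.9406)
|BD| = 8.7030
circle(B,5.00) ∩ circle(D,4.00): a=4.8685, h=1.1390
  candidates: C₊=(4.5161,1.9653) cross=9.912; C₋=(4.0082,-0.2553) cross=-9.912
  mode + wants cross > 0 → take C=(4.5161,1.9653) (cross=9.912)
ex = (C−B)/|BC| = (1.0000,0.0049); ey = (-0.0049,1.0000)
P = B + 2.13·ex + -1.66·ey = (1.6543,0.2911)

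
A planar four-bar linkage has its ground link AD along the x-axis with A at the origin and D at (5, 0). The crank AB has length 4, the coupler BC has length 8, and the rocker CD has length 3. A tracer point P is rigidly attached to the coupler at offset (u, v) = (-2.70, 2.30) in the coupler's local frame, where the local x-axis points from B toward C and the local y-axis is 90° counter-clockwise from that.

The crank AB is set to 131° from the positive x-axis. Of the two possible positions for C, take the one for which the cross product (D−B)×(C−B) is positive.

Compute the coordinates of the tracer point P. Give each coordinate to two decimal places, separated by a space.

A=(0,0), D=(5.00,0)
B = A + 4.00·(cos131°, sin131°) = (-2.6242, 3.0188)
|BD| = 8.2001
circle(B,8.00) ∩ circle(D,3.00): a=7.4537, h=2.9056
  candidates: C₊=(5.3757,2.9764) cross=23.827; C₋=(3.2363,-2.4268) cross=-23.827
  mode + wants cross > 0 → take C=(5.3757,2.9764) (cross=23.827)
ex = (C−B)/|BC| = (1.0000,-0.0053); ey = (0.0053,1.0000)
P = B + -2.70·ex + 2.30·ey = (-5.3120,5.3331)

-5.31 5.33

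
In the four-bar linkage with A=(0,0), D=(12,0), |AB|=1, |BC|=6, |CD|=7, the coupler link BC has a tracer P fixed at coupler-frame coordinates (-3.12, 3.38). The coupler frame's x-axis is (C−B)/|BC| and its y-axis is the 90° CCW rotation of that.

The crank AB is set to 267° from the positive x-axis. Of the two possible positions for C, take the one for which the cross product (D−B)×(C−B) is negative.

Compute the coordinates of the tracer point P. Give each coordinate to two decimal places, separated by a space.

A=(0,0), D=(12.00,0)
B = A + 1.00·(cos267°, sin267°) = (-0.0523, -0.9986)
|BD| = 12.0936
circle(B,6.00) ∩ circle(D,7.00): a=5.5093, h=2.3764
  candidates: C₊=(5.2420,1.8246) cross=28.739; C₋=(5.6344,-2.9119) cross=-28.739
  mode - wants cross < 0 → take C=(5.6344,-2.9119) (cross=-28.739)
ex = (C−B)/|BC| = (0.9478,-0.3189); ey = (0.3189,0.9478)
P = B + -3.12·ex + 3.38·ey = (-1.9316,3.1998)

-1.93 3.20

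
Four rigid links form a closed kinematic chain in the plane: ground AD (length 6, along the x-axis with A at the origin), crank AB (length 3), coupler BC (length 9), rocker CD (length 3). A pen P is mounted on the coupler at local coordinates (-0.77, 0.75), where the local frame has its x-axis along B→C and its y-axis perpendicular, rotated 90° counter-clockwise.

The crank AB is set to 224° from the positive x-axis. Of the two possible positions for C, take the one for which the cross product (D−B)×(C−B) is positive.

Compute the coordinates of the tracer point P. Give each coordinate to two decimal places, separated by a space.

-3.22 -1.89

A=(0,0), D=(6.00,0)
B = A + 3.00·(cos224°, sin224°) = (-2.1580, -2.0840)
|BD| = 8.4200
circle(B,9.00) ∩ circle(D,3.00): a=8.4855, h=2.9993
  candidates: C₊=(5.3212,2.9222) cross=25.254; C₋=(6.8058,-2.8897) cross=-25.254
  mode + wants cross > 0 → take C=(5.3212,2.9222) (cross=25.254)
ex = (C−B)/|BC| = (0.8310,0.5562); ey = (-0.5562,0.8310)
P = B + -0.77·ex + 0.75·ey = (-3.2151,-1.8890)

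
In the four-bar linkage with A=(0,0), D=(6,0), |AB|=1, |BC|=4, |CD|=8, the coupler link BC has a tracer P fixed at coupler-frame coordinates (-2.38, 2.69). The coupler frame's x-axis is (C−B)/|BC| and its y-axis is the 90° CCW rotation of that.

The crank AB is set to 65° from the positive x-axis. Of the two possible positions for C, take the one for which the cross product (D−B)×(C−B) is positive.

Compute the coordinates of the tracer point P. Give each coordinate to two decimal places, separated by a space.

A=(0,0), D=(6.00,0)
B = A + 1.00·(cos65°, sin65°) = (0.4226, 0.9063)
|BD| = 5.6505
circle(B,4.00) ∩ circle(D,8.00): a=-1.4221, h=3.7387
  candidates: C₊=(-0.3814,4.8247) cross=21.125; C₋=(-1.5807,-2.5559) cross=-21.125
  mode + wants cross > 0 → take C=(-0.3814,4.8247) (cross=21.125)
ex = (C−B)/|BC| = (-0.2010,0.9796); ey = (-0.9796,-0.2010)
P = B + -2.38·ex + 2.69·ey = (-1.7341,-1.9658)

-1.73 -1.97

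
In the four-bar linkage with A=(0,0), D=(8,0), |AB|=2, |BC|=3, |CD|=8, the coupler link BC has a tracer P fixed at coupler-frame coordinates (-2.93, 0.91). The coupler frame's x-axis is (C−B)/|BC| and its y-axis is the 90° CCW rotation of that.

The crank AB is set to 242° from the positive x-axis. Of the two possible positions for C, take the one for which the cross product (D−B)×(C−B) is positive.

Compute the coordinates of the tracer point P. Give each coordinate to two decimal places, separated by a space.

-2.78 -4.22

A=(0,0), D=(8.00,0)
B = A + 2.00·(cos242°, sin242°) = (-0.9389, -1.7659)
|BD| = 9.1117
circle(B,3.00) ∩ circle(D,8.00): a=1.5378, h=2.5759
  candidates: C₊=(0.0704,1.0592) cross=23.471; C₋=(1.0689,-3.9949) cross=-23.471
  mode + wants cross > 0 → take C=(0.0704,1.0592) (cross=23.471)
ex = (C−B)/|BC| = (0.3365,0.9417); ey = (-0.9417,0.3365)
P = B + -2.93·ex + 0.91·ey = (-2.7817,-4.2189)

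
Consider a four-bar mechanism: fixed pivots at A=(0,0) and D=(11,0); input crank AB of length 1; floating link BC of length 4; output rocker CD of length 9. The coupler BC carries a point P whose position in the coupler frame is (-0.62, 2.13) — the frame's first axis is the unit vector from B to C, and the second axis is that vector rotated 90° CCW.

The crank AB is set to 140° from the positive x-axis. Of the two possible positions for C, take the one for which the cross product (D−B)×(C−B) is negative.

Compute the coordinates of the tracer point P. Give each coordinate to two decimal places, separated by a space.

0.18 2.65

A=(0,0), D=(11.00,0)
B = A + 1.00·(cos140°, sin140°) = (-0.7660, 0.6428)
|BD| = 11.7836
circle(B,4.00) ∩ circle(D,9.00): a=3.1337, h=2.4859
  candidates: C₊=(2.4986,2.9541) cross=29.293; C₋=(2.2274,-2.0104) cross=-29.293
  mode - wants cross < 0 → take C=(2.2274,-2.0104) (cross=-29.293)
ex = (C−B)/|BC| = (0.7484,-0.6633); ey = (0.6633,0.7484)
P = B + -0.62·ex + 2.13·ey = (0.1828,2.6480)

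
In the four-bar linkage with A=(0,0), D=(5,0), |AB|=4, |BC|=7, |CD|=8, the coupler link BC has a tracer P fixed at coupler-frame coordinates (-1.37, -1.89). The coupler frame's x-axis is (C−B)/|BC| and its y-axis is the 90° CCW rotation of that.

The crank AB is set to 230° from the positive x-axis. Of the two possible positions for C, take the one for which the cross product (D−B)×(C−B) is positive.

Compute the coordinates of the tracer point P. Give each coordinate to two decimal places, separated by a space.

-0.80 -4.59

A=(0,0), D=(5.00,0)
B = A + 4.00·(cos230°, sin230°) = (-2.5712, -3.0642)
|BD| = 8.1677
circle(B,7.00) ∩ circle(D,8.00): a=3.1656, h=6.2433
  candidates: C₊=(-1.9790,3.9107) cross=50.994; C₋=(2.7055,-7.6639) cross=-50.994
  mode + wants cross > 0 → take C=(-1.9790,3.9107) (cross=50.994)
ex = (C−B)/|BC| = (0.0846,0.9964); ey = (-0.9964,0.0846)
P = B + -1.37·ex + -1.89·ey = (-0.8038,-4.5892)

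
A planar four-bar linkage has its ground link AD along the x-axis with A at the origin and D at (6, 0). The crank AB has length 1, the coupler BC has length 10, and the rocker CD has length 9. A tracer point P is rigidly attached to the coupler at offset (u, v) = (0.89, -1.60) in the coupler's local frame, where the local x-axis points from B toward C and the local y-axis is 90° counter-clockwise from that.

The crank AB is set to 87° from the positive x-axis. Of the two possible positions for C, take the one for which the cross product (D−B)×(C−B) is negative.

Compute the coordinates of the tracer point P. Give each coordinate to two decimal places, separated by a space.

-1.20 -0.34

A=(0,0), D=(6.00,0)
B = A + 1.00·(cos87°, sin87°) = (0.0523, 0.9986)
|BD| = 6.0309
circle(B,10.00) ∩ circle(D,9.00): a=4.5907, h=8.8840
  candidates: C₊=(6.0507,8.9999) cross=53.579; C₋=(3.1086,-8.5229) cross=-53.579
  mode - wants cross < 0 → take C=(3.1086,-8.5229) (cross=-53.579)
ex = (C−B)/|BC| = (0.3056,-0.9522); ey = (0.9522,0.3056)
P = B + 0.89·ex + -1.60·ey = (-1.1991,-0.3378)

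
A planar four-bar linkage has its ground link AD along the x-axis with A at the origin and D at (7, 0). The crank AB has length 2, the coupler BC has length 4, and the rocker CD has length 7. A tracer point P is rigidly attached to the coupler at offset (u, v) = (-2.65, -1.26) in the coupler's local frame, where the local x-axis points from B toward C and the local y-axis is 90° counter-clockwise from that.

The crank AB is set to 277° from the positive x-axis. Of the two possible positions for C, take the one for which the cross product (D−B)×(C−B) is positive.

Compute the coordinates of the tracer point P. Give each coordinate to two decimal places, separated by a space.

A=(0,0), D=(7.00,0)
B = A + 2.00·(cos277°, sin277°) = (0.2437, -1.9851)
|BD| = 7.0419
circle(B,4.00) ∩ circle(D,7.00): a=1.1778, h=3.8227
  candidates: C₊=(0.2962,2.0146) cross=26.919; C₋=(2.4514,-5.3207) cross=-26.919
  mode + wants cross > 0 → take C=(0.2962,2.0146) (cross=26.919)
ex = (C−B)/|BC| = (0.0131,0.9999); ey = (-0.9999,0.0131)
P = B + -2.65·ex + -1.26·ey = (1.4689,-4.6514)

1.47 -4.65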